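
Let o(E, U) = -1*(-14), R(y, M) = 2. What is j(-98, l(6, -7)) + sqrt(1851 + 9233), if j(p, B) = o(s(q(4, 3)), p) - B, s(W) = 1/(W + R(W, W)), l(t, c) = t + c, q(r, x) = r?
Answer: 15 + 2*sqrt(2771) ≈ 120.28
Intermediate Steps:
l(t, c) = c + t
s(W) = 1/(2 + W) (s(W) = 1/(W + 2) = 1/(2 + W))
o(E, U) = 14
j(p, B) = 14 - B
j(-98, l(6, -7)) + sqrt(1851 + 9233) = (14 - (-7 + 6)) + sqrt(1851 + 9233) = (14 - 1*(-1)) + sqrt(11084) = (14 + 1) + 2*sqrt(2771) = 15 + 2*sqrt(2771)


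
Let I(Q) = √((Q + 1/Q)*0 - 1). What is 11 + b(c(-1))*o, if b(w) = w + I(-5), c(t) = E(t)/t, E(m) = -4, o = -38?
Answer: -141 - 38*I ≈ -141.0 - 38.0*I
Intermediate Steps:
c(t) = -4/t
I(Q) = I (I(Q) = √(0 - 1) = √(-1) = I)
b(w) = I + w (b(w) = w + I = I + w)
11 + b(c(-1))*o = 11 + (I - 4/(-1))*(-38) = 11 + (I - 4*(-1))*(-38) = 11 + (I + 4)*(-38) = 11 + (4 + I)*(-38) = 11 + (-152 - 38*I) = -141 - 38*I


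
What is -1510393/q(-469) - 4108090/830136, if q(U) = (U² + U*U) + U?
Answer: -1529572039109/182402877804 ≈ -8.3857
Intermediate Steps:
q(U) = U + 2*U² (q(U) = (U² + U²) + U = 2*U² + U = U + 2*U²)
-1510393/q(-469) - 4108090/830136 = -1510393*(-1/(469*(1 + 2*(-469)))) - 4108090/830136 = -1510393*(-1/(469*(1 - 938))) - 4108090*1/830136 = -1510393/((-469*(-937))) - 2054045/415068 = -1510393/439453 - 2054045/415068 = -1529572039109/182402877804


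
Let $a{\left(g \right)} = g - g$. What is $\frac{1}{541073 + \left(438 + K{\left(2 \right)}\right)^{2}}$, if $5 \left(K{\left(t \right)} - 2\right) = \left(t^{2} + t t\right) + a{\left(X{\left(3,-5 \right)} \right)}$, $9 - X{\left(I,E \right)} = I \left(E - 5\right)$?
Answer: $\frac{25}{18402089} \approx 1.3585 \cdot 10^{-6}$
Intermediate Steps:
$X{\left(I,E \right)} = 9 - I \left(-5 + E\right)$ ($X{\left(I,E \right)} = 9 - I \left(E - 5\right) = 9 - I \left(-5 + E\right)$)
$a{\left(g \right)} = 0$
$K{\left(t \right)} = 2 + \frac{2 t^{2}}{5}$ ($K{\left(t \right)} = 2 + \frac{\left(t^{2} + t t\right) + 0}{5} = 2 + \frac{\left(t^{2} + t^{2}\right) + 0}{5} = 2 + \frac{2 t^{2} + 0}{5} = 2 + \frac{2 t^{2}}{5}$)
$\frac{1}{541073 + \left(438 + K{\left(2 \right)}\right)^{2}} = \frac{1}{541073 + \left(438 + \left(2 + \frac{2 \cdot 2^{2}}{5}\right)\right)^{2}} = \frac{1}{541073 + \left(438 + \left(2 + \frac{2}{5} \cdot 4\right)\right)^{2}} = \frac{1}{541073 + \left(438 + \left(2 + \frac{8}{5}\right)\right)^{2}} = \frac{1}{541073 + \left(438 + \frac{18}{5}\right)^{2}} = \frac{1}{541073 + \left(\frac{2208}{5}\right)^{2}} = \frac{1}{541073 + \frac{4875264}{25}} = \frac{1}{\frac{18402089}{25}} = \frac{25}{18402089}$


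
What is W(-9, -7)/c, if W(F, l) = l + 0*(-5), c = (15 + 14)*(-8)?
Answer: 7/232 ≈ 0.030172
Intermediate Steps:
c = -232 (c = 29*(-8) = -232)
W(F, l) = l (W(F, l) = l + 0 = l)
W(-9, -7)/c = -7/(-232) = -7*(-1/232) = 7/232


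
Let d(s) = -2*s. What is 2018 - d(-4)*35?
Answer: 1738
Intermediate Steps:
2018 - d(-4)*35 = 2018 - (-2*(-4))*35 = 2018 - 8*35 = 2018 - 1*280 = 2018 - 280 = 1738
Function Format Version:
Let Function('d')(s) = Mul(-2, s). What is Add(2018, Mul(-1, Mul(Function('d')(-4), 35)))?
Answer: 1738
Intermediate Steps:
Add(2018, Mul(-1, Mul(Function('d')(-4), 35))) = Add(2018, Mul(-1, Mul(Mul(-2, -4), 35))) = Add(2018, Mul(-1, Mul(8, 35))) = Add(2018, Mul(-1, 280)) = Add(2018, -280) = 1738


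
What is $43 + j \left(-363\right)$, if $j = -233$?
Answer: $84622$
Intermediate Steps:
$43 + j \left(-363\right) = 43 - -84579 = 43 + 84579 = 84622$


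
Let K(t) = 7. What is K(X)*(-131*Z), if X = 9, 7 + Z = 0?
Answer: 6419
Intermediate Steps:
Z = -7 (Z = -7 + 0 = -7)
K(X)*(-131*Z) = 7*(-131*(-7)) = 7*917 = 6419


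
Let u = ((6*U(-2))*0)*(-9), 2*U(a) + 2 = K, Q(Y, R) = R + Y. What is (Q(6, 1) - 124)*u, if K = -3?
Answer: 0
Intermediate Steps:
U(a) = -5/2 (U(a) = -1 + (½)*(-3) = -1 - 3/2 = -5/2)
u = 0 (u = ((6*(-5/2))*0)*(-9) = -15*0*(-9) = 0*(-9) = 0)
(Q(6, 1) - 124)*u = ((1 + 6) - 124)*0 = (7 - 124)*0 = -117*0 = 0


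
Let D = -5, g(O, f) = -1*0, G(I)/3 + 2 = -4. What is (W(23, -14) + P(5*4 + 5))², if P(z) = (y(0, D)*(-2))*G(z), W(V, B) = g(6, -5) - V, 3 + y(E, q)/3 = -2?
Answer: 316969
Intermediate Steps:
G(I) = -18 (G(I) = -6 + 3*(-4) = -6 - 12 = -18)
g(O, f) = 0
y(E, q) = -15 (y(E, q) = -9 + 3*(-2) = -9 - 6 = -15)
W(V, B) = -V (W(V, B) = 0 - V = -V)
P(z) = -540 (P(z) = -15*(-2)*(-18) = 30*(-18) = -540)
(W(23, -14) + P(5*4 + 5))² = (-1*23 - 540)² = (-23 - 540)² = (-563)² = 316969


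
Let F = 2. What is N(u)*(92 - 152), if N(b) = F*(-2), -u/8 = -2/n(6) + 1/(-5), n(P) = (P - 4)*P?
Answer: 240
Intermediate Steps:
n(P) = P*(-4 + P) (n(P) = (-4 + P)*P = P*(-4 + P))
u = 44/15 (u = -8*(-2*1/(6*(-4 + 6)) + 1/(-5)) = -8*(-2/(6*2) + 1*(-⅕)) = -8*(-2/12 - ⅕) = -8*(-2*1/12 - ⅕) = -8*(-⅙ - ⅕) = -8*(-11/30) = 44/15 ≈ 2.9333)
N(b) = -4 (N(b) = 2*(-2) = -4)
N(u)*(92 - 152) = -4*(92 - 152) = -4*(-60) = 240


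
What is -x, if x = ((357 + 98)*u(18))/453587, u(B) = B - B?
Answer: 0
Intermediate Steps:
u(B) = 0
x = 0 (x = ((357 + 98)*0)/453587 = (455*0)*(1/453587) = 0*(1/453587) = 0)
-x = -1*0 = 0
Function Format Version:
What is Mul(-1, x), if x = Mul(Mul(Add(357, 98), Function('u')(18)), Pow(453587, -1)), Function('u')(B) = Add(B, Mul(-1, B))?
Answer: 0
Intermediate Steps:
Function('u')(B) = 0
x = 0 (x = Mul(Mul(Add(357, 98), 0), Pow(453587, -1)) = Mul(Mul(455, 0), Rational(1, 453587)) = Mul(0, Rational(1, 453587)) = 0)
Mul(-1, x) = Mul(-1, 0) = 0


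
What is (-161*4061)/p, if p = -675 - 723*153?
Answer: 653821/111294 ≈ 5.8747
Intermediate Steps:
p = -111294 (p = -675 - 110619 = -111294)
(-161*4061)/p = -161*4061/(-111294) = -653821*(-1/111294) = 653821/111294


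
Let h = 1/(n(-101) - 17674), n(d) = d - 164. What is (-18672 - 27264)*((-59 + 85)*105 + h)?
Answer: -2249645271984/17939 ≈ -1.2541e+8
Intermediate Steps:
n(d) = -164 + d
h = -1/17939 (h = 1/((-164 - 101) - 17674) = 1/(-265 - 17674) = 1/(-17939) = -1/17939 ≈ -5.5744e-5)
(-18672 - 27264)*((-59 + 85)*105 + h) = (-18672 - 27264)*((-59 + 85)*105 - 1/17939) = -45936*(26*105 - 1/17939) = -45936*(2730 - 1/17939) = -45936*48973469/17939 = -2249645271984/17939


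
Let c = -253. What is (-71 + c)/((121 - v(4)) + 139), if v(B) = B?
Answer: -81/64 ≈ -1.2656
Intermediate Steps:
(-71 + c)/((121 - v(4)) + 139) = (-71 - 253)/((121 - 1*4) + 139) = -324/((121 - 4) + 139) = -324/(117 + 139) = -324/256 = -324*1/256 = -81/64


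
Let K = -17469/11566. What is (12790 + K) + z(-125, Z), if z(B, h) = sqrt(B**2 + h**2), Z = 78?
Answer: 147911671/11566 + sqrt(21709) ≈ 12936.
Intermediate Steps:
K = -17469/11566 (K = -17469*1/11566 = -17469/11566 ≈ -1.5104)
(12790 + K) + z(-125, Z) = (12790 - 17469/11566) + sqrt((-125)**2 + 78**2) = 147911671/11566 + sqrt(15625 + 6084) = 147911671/11566 + sqrt(21709)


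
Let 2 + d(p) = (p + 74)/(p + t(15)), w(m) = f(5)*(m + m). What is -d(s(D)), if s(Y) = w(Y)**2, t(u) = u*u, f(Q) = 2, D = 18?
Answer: 5560/5409 ≈ 1.0279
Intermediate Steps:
t(u) = u**2
w(m) = 4*m (w(m) = 2*(m + m) = 2*(2*m) = 4*m)
s(Y) = 16*Y**2 (s(Y) = (4*Y)**2 = 16*Y**2)
d(p) = -2 + (74 + p)/(225 + p) (d(p) = -2 + (p + 74)/(p + 15**2) = -2 + (74 + p)/(p + 225) = -2 + (74 + p)/(225 + p))
-d(s(D)) = -(-376 - 16*18**2)/(225 + 16*18**2) = -(-376 - 16*324)/(225 + 16*324) = -(-376 - 1*5184)/(225 + 5184) = -(-376 - 5184)/5409 = -(-5560)/5409 = -1*(-5560/5409) = 5560/5409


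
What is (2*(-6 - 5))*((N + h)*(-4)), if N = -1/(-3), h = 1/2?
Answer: 220/3 ≈ 73.333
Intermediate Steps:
h = ½ (h = 1*(½) = ½ ≈ 0.50000)
N = ⅓ (N = -1*(-⅓) = ⅓ ≈ 0.33333)
(2*(-6 - 5))*((N + h)*(-4)) = (2*(-6 - 5))*((⅓ + ½)*(-4)) = (2*(-11))*((⅚)*(-4)) = -22*(-10/3) = 220/3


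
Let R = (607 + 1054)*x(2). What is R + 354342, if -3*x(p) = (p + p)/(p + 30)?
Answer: 8502547/24 ≈ 3.5427e+5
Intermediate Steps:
x(p) = -2*p/(3*(30 + p)) (x(p) = -(p + p)/(3*(p + 30)) = -2*p/(3*(30 + p)))
R = -1661/24 (R = (607 + 1054)*(-2*2/(90 + 3*2)) = 1661*(-2*2/(90 + 6)) = 1661*(-2*2/96) = 1661*(-2*2*1/96) = 1661*(-1/24) = -1661/24 ≈ -69.208)
R + 354342 = -1661/24 + 354342 = 8502547/24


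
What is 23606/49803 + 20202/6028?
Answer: 574208587/150106242 ≈ 3.8253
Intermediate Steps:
23606/49803 + 20202/6028 = 23606*(1/49803) + 20202*(1/6028) = 23606/49803 + 10101/3014 = 574208587/150106242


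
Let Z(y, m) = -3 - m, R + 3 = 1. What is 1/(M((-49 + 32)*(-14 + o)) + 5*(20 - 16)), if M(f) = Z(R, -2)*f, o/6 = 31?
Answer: 1/2944 ≈ 0.00033967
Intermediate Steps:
o = 186 (o = 6*31 = 186)
R = -2 (R = -3 + 1 = -2)
M(f) = -f (M(f) = (-3 - 1*(-2))*f = (-3 + 2)*f = -f)
1/(M((-49 + 32)*(-14 + o)) + 5*(20 - 16)) = 1/(-(-49 + 32)*(-14 + 186) + 5*(20 - 16)) = 1/(-(-17)*172 + 5*4) = 1/(-1*(-2924) + 20) = 1/(2924 + 20) = 1/2944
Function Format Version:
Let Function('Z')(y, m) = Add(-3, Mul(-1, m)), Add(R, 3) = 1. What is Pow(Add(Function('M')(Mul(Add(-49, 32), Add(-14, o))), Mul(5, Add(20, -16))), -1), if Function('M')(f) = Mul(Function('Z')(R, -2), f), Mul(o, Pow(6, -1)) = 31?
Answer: Rational(1, 2944) ≈ 0.00033967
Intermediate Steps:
o = 186 (o = Mul(6, 31) = 186)
R = -2 (R = Add(-3, 1) = -2)
Function('M')(f) = Mul(-1, f) (Function('M')(f) = Mul(Add(-3, Mul(-1, -2)), f) = Mul(Add(-3, 2), f) = Mul(-1, f))
Pow(Add(Function('M')(Mul(Add(-49, 32), Add(-14, o))), Mul(5, Add(20, -16))), -1) = Pow(Add(Mul(-1, Mul(Add(-49, 32), Add(-14, 186))), Mul(5, Add(20, -16))), -1) = Pow(Add(Mul(-1, Mul(-17, 172)), Mul(5, 4)), -1) = Pow(Add(Mul(-1, -2924), 20), -1) = Pow(Add(2924, 20), -1) = Pow(2944, -1) = Rational(1, 2944)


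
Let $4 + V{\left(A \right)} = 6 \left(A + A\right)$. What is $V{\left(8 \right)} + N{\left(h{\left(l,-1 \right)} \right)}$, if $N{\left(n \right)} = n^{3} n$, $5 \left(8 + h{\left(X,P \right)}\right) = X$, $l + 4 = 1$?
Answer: $\frac{3476301}{625} \approx 5562.1$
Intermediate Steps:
$l = -3$ ($l = -4 + 1 = -3$)
$h{\left(X,P \right)} = -8 + \frac{X}{5}$
$V{\left(A \right)} = -4 + 12 A$ ($V{\left(A \right)} = -4 + 6 \left(A + A\right) = -4 + 6 \cdot 2 A = -4 + 12 A$)
$N{\left(n \right)} = n^{4}$
$V{\left(8 \right)} + N{\left(h{\left(l,-1 \right)} \right)} = \left(-4 + 12 \cdot 8\right) + \left(-8 + \frac{1}{5} \left(-3\right)\right)^{4} = \left(-4 + 96\right) + \left(-8 - \frac{3}{5}\right)^{4} = 92 + \left(- \frac{43}{5}\right)^{4} = 92 + \frac{3418801}{625} = \frac{3476301}{625}$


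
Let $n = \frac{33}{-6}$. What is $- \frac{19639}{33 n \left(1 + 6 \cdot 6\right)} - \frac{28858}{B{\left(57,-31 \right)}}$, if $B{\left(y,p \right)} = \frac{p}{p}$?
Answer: $- \frac{387552520}{13431} \approx -28855.0$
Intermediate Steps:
$n = - \frac{11}{2}$ ($n = 33 \left(- \frac{1}{6}\right) = - \frac{11}{2} \approx -5.5$)
$B{\left(y,p \right)} = 1$
$- \frac{19639}{33 n \left(1 + 6 \cdot 6\right)} - \frac{28858}{B{\left(57,-31 \right)}} = - \frac{19639}{33 \left(- \frac{11}{2}\right) \left(1 + 6 \cdot 6\right)} - \frac{28858}{1} = - \frac{19639}{\left(- \frac{363}{2}\right) \left(1 + 36\right)} - 28858 = - \frac{19639}{\left(- \frac{363}{2}\right) 37} - 28858 = - \frac{19639}{- \frac{13431}{2}} - 28858 = \left(-19639\right) \left(- \frac{2}{13431}\right) - 28858 = \frac{39278}{13431} - 28858 = - \frac{387552520}{13431}$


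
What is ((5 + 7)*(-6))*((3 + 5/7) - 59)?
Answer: 27864/7 ≈ 3980.6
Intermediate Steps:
((5 + 7)*(-6))*((3 + 5/7) - 59) = (12*(-6))*((3 + (1/7)*5) - 59) = -72*((3 + 5/7) - 59) = -72*(26/7 - 59) = -72*(-387/7) = 27864/7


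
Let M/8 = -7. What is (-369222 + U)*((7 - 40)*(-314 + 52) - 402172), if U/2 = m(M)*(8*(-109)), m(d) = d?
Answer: 106865133508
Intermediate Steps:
M = -56 (M = 8*(-7) = -56)
U = 97664 (U = 2*(-448*(-109)) = 2*(-56*(-872)) = 2*48832 = 97664)
(-369222 + U)*((7 - 40)*(-314 + 52) - 402172) = (-369222 + 97664)*((7 - 40)*(-314 + 52) - 402172) = -271558*(-33*(-262) - 402172) = -271558*(8646 - 402172) = -271558*(-393526) = 106865133508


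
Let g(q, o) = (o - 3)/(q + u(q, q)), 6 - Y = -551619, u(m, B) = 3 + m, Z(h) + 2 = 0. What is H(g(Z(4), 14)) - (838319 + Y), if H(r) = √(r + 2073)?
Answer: -1389944 + √2062 ≈ -1.3899e+6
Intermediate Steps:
Z(h) = -2 (Z(h) = -2 + 0 = -2)
Y = 551625 (Y = 6 - 1*(-551619) = 6 + 551619 = 551625)
g(q, o) = (-3 + o)/(3 + 2*q) (g(q, o) = (o - 3)/(q + (3 + q)) = (-3 + o)/(3 + 2*q))
H(r) = √(2073 + r)
H(g(Z(4), 14)) - (838319 + Y) = √(2073 + (-3 + 14)/(3 + 2*(-2))) - (838319 + 551625) = √(2073 + 11/(3 - 4)) - 1*1389944 = √(2073 + 11/(-1)) - 1389944 = √(2073 - 1*11) - 1389944 = √(2073 - 11) - 1389944 = √2062 - 1389944 = -1389944 + √2062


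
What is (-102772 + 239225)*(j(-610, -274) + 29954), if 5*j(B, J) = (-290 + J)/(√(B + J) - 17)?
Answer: 470066666794/115 + 51306328*I*√221/1955 ≈ 4.0875e+9 + 3.9014e+5*I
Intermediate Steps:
j(B, J) = (-290 + J)/(5*(-17 + √(B + J))) (j(B, J) = ((-290 + J)/(√(B + J) - 17))/5 = ((-290 + J)/(-17 + √(B + J)))/5 = (-290 + J)/(5*(-17 + √(B + J))))
(-102772 + 239225)*(j(-610, -274) + 29954) = (-102772 + 239225)*((-290 - 274)/(5*(-17 + √(-610 - 274))) + 29954) = 136453*((⅕)*(-564)/(-17 + √(-884)) + 29954) = 136453*((⅕)*(-564)/(-17 + 2*I*√221) + 29954) = 136453*(-564/(5*(-17 + 2*I*√221)) + 29954) = 136453*(29954 - 564/(5*(-17 + 2*I*√221))) = 4087313162 - 76959492/(5*(-17 + 2*I*√221))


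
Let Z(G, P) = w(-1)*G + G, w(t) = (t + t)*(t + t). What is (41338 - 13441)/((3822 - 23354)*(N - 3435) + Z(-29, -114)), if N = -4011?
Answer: 27897/145435127 ≈ 0.00019182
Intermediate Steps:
w(t) = 4*t² (w(t) = (2*t)*(2*t) = 4*t²)
Z(G, P) = 5*G (Z(G, P) = (4*(-1)²)*G + G = (4*1)*G + G = 4*G + G = 5*G)
(41338 - 13441)/((3822 - 23354)*(N - 3435) + Z(-29, -114)) = (41338 - 13441)/((3822 - 23354)*(-4011 - 3435) + 5*(-29)) = 27897/(-19532*(-7446) - 145) = 27897/(145435272 - 145) = 27897/145435127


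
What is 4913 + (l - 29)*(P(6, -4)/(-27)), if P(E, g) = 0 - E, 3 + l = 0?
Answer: 44153/9 ≈ 4905.9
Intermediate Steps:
l = -3 (l = -3 + 0 = -3)
P(E, g) = -E
4913 + (l - 29)*(P(6, -4)/(-27)) = 4913 + (-3 - 29)*(-1*6/(-27)) = 4913 - (-192)*(-1)/27 = 4913 - 32*2/9 = 4913 - 64/9 = 44153/9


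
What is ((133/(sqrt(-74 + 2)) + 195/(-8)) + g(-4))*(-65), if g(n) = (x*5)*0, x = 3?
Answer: 12675/8 + 8645*I*sqrt(2)/12 ≈ 1584.4 + 1018.8*I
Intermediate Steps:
g(n) = 0 (g(n) = (3*5)*0 = 15*0 = 0)
((133/(sqrt(-74 + 2)) + 195/(-8)) + g(-4))*(-65) = ((133/(sqrt(-74 + 2)) + 195/(-8)) + 0)*(-65) = ((133/(sqrt(-72)) + 195*(-1/8)) + 0)*(-65) = ((133/((6*I*sqrt(2))) - 195/8) + 0)*(-65) = ((133*(-I*sqrt(2)/12) - 195/8) + 0)*(-65) = ((-133*I*sqrt(2)/12 - 195/8) + 0)*(-65) = ((-195/8 - 133*I*sqrt(2)/12) + 0)*(-65) = (-195/8 - 133*I*sqrt(2)/12)*(-65) = 12675/8 + 8645*I*sqrt(2)/12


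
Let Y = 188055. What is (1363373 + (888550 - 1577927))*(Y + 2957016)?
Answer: 2119765273716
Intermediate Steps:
(1363373 + (888550 - 1577927))*(Y + 2957016) = (1363373 + (888550 - 1577927))*(188055 + 2957016) = (1363373 - 689377)*3145071 = 673996*3145071 = 2119765273716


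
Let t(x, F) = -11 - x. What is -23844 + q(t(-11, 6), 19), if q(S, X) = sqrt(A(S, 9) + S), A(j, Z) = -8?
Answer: -23844 + 2*I*sqrt(2) ≈ -23844.0 + 2.8284*I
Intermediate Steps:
q(S, X) = sqrt(-8 + S)
-23844 + q(t(-11, 6), 19) = -23844 + sqrt(-8 + (-11 - 1*(-11))) = -23844 + sqrt(-8 + (-11 + 11)) = -23844 + sqrt(-8 + 0) = -23844 + sqrt(-8) = -23844 + 2*I*sqrt(2)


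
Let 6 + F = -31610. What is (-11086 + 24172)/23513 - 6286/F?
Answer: 280764847/371693504 ≈ 0.75537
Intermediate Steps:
F = -31616 (F = -6 - 31610 = -31616)
(-11086 + 24172)/23513 - 6286/F = (-11086 + 24172)/23513 - 6286/(-31616) = 13086*(1/23513) - 6286*(-1/31616) = 13086/23513 + 3143/15808 = 280764847/371693504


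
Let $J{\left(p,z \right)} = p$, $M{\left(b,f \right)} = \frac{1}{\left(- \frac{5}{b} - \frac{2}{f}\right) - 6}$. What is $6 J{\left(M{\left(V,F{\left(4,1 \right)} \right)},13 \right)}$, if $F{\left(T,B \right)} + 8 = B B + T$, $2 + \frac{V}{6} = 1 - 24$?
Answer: $- \frac{60}{53} \approx -1.1321$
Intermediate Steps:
$V = -150$ ($V = -12 + 6 \left(1 - 24\right) = -12 + 6 \left(-23\right) = -12 - 138 = -150$)
$F{\left(T,B \right)} = -8 + T + B^{2}$ ($F{\left(T,B \right)} = -8 + \left(B B + T\right) = -8 + \left(B^{2} + T\right) = -8 + \left(T + B^{2}\right) = -8 + T + B^{2}$)
$M{\left(b,f \right)} = \frac{1}{-6 - \frac{5}{b} - \frac{2}{f}}$
$6 J{\left(M{\left(V,F{\left(4,1 \right)} \right)},13 \right)} = 6 \left(\left(-1\right) \left(-150\right) \left(-8 + 4 + 1^{2}\right) \frac{1}{2 \left(-150\right) + 5 \left(-8 + 4 + 1^{2}\right) + 6 \left(-150\right) \left(-8 + 4 + 1^{2}\right)}\right) = 6 \left(\left(-1\right) \left(-150\right) \left(-8 + 4 + 1\right) \frac{1}{-300 + 5 \left(-8 + 4 + 1\right) + 6 \left(-150\right) \left(-8 + 4 + 1\right)}\right) = 6 \left(\left(-1\right) \left(-150\right) \left(-3\right) \frac{1}{-300 + 5 \left(-3\right) + 6 \left(-150\right) \left(-3\right)}\right) = 6 \left(\left(-1\right) \left(-150\right) \left(-3\right) \frac{1}{-300 - 15 + 2700}\right) = 6 \left(\left(-1\right) \left(-150\right) \left(-3\right) \frac{1}{2385}\right) = 6 \left(- \frac{10}{53}\right) = - \frac{60}{53}$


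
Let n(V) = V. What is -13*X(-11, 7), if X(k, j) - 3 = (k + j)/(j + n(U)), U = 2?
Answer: -299/9 ≈ -33.222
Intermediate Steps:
X(k, j) = 3 + (j + k)/(2 + j) (X(k, j) = 3 + (k + j)/(j + 2) = 3 + (j + k)/(2 + j))
-13*X(-11, 7) = -13*(6 - 11 + 4*7)/(2 + 7) = -13*(6 - 11 + 28)/9 = -13*23/9 = -299/9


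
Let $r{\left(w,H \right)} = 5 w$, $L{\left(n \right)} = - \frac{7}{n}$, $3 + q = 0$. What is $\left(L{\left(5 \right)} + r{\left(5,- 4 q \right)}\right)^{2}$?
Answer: $\frac{13924}{25} \approx 556.96$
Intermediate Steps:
$q = -3$ ($q = -3 + 0 = -3$)
$\left(L{\left(5 \right)} + r{\left(5,- 4 q \right)}\right)^{2} = \left(- \frac{7}{5} + 5 \cdot 5\right)^{2} = \left(\left(-7\right) \frac{1}{5} + 25\right)^{2} = \left(- \frac{7}{5} + 25\right)^{2} = \left(\frac{118}{5}\right)^{2} = \frac{13924}{25}$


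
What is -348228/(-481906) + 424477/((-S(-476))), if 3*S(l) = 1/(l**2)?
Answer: -69521904585115854/240953 ≈ -2.8853e+11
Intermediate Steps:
S(l) = 1/(3*l**2) (S(l) = 1/(3*(l**2)) = 1/(3*l**2))
-348228/(-481906) + 424477/((-S(-476))) = -348228/(-481906) + 424477/((-1/(3*(-476)**2))) = -348228*(-1/481906) + 424477/((-1/(3*226576))) = 174114/240953 + 424477/((-1*1/679728)) = 174114/240953 + 424477/(-1/679728) = 174114/240953 + 424477*(-679728) = 174114/240953 - 288528902256 = -69521904585115854/240953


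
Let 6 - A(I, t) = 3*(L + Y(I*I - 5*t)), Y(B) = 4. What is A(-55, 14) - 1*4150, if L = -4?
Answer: -4144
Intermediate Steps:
A(I, t) = 6 (A(I, t) = 6 - 3*(-4 + 4) = 6 - 3*0 = 6 - 1*0 = 6 + 0 = 6)
A(-55, 14) - 1*4150 = 6 - 1*4150 = 6 - 4150 = -4144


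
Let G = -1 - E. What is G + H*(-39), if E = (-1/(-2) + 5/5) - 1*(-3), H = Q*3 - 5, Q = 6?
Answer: -1025/2 ≈ -512.50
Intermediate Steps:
H = 13 (H = 6*3 - 5 = 18 - 5 = 13)
E = 9/2 (E = (-1*(-1/2) + 5*(1/5)) + 3 = (1/2 + 1) + 3 = 3/2 + 3 = 9/2 ≈ 4.5000)
G = -11/2 (G = -1 - 1*9/2 = -1 - 9/2 = -11/2 ≈ -5.5000)
G + H*(-39) = -11/2 + 13*(-39) = -11/2 - 507 = -1025/2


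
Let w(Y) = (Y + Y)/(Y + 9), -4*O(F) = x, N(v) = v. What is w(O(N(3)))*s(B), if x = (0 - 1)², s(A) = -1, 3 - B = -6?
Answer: 2/35 ≈ 0.057143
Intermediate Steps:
B = 9 (B = 3 - 1*(-6) = 3 + 6 = 9)
x = 1 (x = (-1)² = 1)
O(F) = -¼ (O(F) = -¼*1 = -¼)
w(Y) = 2*Y/(9 + Y) (w(Y) = (2*Y)/(9 + Y) = 2*Y/(9 + Y))
w(O(N(3)))*s(B) = (2*(-¼)/(9 - ¼))*(-1) = (2*(-¼)/(35/4))*(-1) = (2*(-¼)*(4/35))*(-1) = -2/35*(-1) = 2/35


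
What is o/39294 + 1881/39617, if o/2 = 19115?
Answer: 794234962/778355199 ≈ 1.0204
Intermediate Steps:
o = 38230 (o = 2*19115 = 38230)
o/39294 + 1881/39617 = 38230/39294 + 1881/39617 = 38230*(1/39294) + 1881*(1/39617) = 19115/19647 + 1881/39617 = 794234962/778355199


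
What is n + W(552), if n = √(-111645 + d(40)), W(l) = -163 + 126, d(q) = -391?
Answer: -37 + 2*I*√28009 ≈ -37.0 + 334.72*I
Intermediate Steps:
W(l) = -37
n = 2*I*√28009 (n = √(-111645 - 391) = √(-112036) = 2*I*√28009 ≈ 334.72*I)
n + W(552) = 2*I*√28009 - 37 = -37 + 2*I*√28009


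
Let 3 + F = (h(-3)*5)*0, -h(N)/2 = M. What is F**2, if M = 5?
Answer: 9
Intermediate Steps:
h(N) = -10 (h(N) = -2*5 = -10)
F = -3 (F = -3 - 10*5*0 = -3 - 50*0 = -3 + 0 = -3)
F**2 = (-3)**2 = 9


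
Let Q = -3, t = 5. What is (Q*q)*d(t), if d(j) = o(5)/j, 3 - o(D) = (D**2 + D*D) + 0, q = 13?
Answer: 1833/5 ≈ 366.60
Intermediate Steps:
o(D) = 3 - 2*D**2 (o(D) = 3 - ((D**2 + D*D) + 0) = 3 - ((D**2 + D**2) + 0) = 3 - (2*D**2 + 0) = 3 - 2*D**2)
d(j) = -47/j (d(j) = (3 - 2*5**2)/j = (3 - 2*25)/j = (3 - 50)/j = -47/j)
(Q*q)*d(t) = (-3*13)*(-47/5) = -(-1833)/5 = -39*(-47/5) = 1833/5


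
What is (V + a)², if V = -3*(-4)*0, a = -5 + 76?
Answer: 5041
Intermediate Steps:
a = 71
V = 0 (V = 12*0 = 0)
(V + a)² = (0 + 71)² = 71² = 5041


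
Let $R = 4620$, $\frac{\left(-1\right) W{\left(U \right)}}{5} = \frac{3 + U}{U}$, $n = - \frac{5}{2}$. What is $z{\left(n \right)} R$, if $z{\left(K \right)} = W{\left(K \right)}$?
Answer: $4620$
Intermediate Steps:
$n = - \frac{5}{2}$ ($n = \left(-5\right) \frac{1}{2} = - \frac{5}{2} \approx -2.5$)
$W{\left(U \right)} = - \frac{5 \left(3 + U\right)}{U}$ ($W{\left(U \right)} = - 5 \frac{3 + U}{U} = - \frac{5 \left(3 + U\right)}{U}$)
$z{\left(K \right)} = -5 - \frac{15}{K}$
$z{\left(n \right)} R = \left(-5 - \frac{15}{- \frac{5}{2}}\right) 4620 = \left(-5 - -6\right) 4620 = \left(-5 + 6\right) 4620 = 1 \cdot 4620 = 4620$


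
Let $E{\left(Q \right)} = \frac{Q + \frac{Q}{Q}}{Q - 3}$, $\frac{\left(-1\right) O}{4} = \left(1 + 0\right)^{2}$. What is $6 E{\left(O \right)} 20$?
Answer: $\frac{360}{7} \approx 51.429$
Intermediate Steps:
$O = -4$ ($O = - 4 \left(1 + 0\right)^{2} = - 4 \cdot 1^{2} = \left(-4\right) 1 = -4$)
$E{\left(Q \right)} = \frac{1 + Q}{-3 + Q}$ ($E{\left(Q \right)} = \frac{Q + 1}{-3 + Q} = \frac{1 + Q}{-3 + Q}$)
$6 E{\left(O \right)} 20 = 6 \frac{1 - 4}{-3 - 4} \cdot 20 = 6 \frac{1}{-7} \left(-3\right) 20 = 6 \left(\left(- \frac{1}{7}\right) \left(-3\right)\right) 20 = 6 \cdot \frac{3}{7} \cdot 20 = \frac{18}{7} \cdot 20 = \frac{360}{7}$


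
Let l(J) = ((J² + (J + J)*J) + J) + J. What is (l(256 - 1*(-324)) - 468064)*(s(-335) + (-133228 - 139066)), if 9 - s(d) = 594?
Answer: -147981190184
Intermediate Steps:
s(d) = -585 (s(d) = 9 - 1*594 = 9 - 594 = -585)
l(J) = 2*J + 3*J² (l(J) = ((J² + (2*J)*J) + J) + J = ((J² + 2*J²) + J) + J = (3*J² + J) + J = (J + 3*J²) + J = 2*J + 3*J²)
(l(256 - 1*(-324)) - 468064)*(s(-335) + (-133228 - 139066)) = ((256 - 1*(-324))*(2 + 3*(256 - 1*(-324))) - 468064)*(-585 + (-133228 - 139066)) = ((256 + 324)*(2 + 3*(256 + 324)) - 468064)*(-585 - 272294) = (580*(2 + 3*580) - 468064)*(-272879) = (580*(2 + 1740) - 468064)*(-272879) = (580*1742 - 468064)*(-272879) = (1010360 - 468064)*(-272879) = 542296*(-272879) = -147981190184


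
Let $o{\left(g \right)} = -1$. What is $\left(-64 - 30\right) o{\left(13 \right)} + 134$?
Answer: $228$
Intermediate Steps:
$\left(-64 - 30\right) o{\left(13 \right)} + 134 = \left(-64 - 30\right) \left(-1\right) + 134 = \left(-94\right) \left(-1\right) + 134 = 94 + 134 = 228$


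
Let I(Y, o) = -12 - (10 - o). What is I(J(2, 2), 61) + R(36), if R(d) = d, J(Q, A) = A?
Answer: 75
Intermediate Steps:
I(Y, o) = -22 + o (I(Y, o) = -12 + (-10 + o) = -22 + o)
I(J(2, 2), 61) + R(36) = (-22 + 61) + 36 = 39 + 36 = 75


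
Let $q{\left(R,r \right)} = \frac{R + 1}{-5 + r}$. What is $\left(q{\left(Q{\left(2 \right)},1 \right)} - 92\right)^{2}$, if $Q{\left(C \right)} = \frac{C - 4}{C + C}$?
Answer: $\frac{543169}{64} \approx 8487.0$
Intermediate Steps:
$Q{\left(C \right)} = \frac{-4 + C}{2 C}$
$q{\left(R,r \right)} = \frac{1 + R}{-5 + r}$
$\left(q{\left(Q{\left(2 \right)},1 \right)} - 92\right)^{2} = \left(\frac{1 + \frac{-4 + 2}{2 \cdot 2}}{-5 + 1} - 92\right)^{2} = \left(\frac{1 + \frac{1}{2} \cdot \frac{1}{2} \left(-2\right)}{-4} - 92\right)^{2} = \left(- \frac{1 - \frac{1}{2}}{4} - 92\right)^{2} = \left(\left(- \frac{1}{4}\right) \frac{1}{2} - 92\right)^{2} = \left(- \frac{1}{8} - 92\right)^{2} = \left(- \frac{737}{8}\right)^{2} = \frac{543169}{64}$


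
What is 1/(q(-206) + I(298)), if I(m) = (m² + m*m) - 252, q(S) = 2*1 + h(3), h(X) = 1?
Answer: 1/177359 ≈ 5.6383e-6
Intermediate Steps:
q(S) = 3 (q(S) = 2*1 + 1 = 2 + 1 = 3)
I(m) = -252 + 2*m² (I(m) = (m² + m²) - 252 = 2*m² - 252 = -252 + 2*m²)
1/(q(-206) + I(298)) = 1/(3 + (-252 + 2*298²)) = 1/(3 + (-252 + 2*88804)) = 1/(3 + (-252 + 177608)) = 1/(3 + 177356) = 1/177359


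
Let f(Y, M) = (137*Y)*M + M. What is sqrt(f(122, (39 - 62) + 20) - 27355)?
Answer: 50*I*sqrt(31) ≈ 278.39*I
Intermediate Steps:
f(Y, M) = M + 137*M*Y (f(Y, M) = 137*M*Y + M = M + 137*M*Y)
sqrt(f(122, (39 - 62) + 20) - 27355) = sqrt(((39 - 62) + 20)*(1 + 137*122) - 27355) = sqrt((-23 + 20)*(1 + 16714) - 27355) = sqrt(-3*16715 - 27355) = sqrt(-50145 - 27355) = sqrt(-77500) = 50*I*sqrt(31)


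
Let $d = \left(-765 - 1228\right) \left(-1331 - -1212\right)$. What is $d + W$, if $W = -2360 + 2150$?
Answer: $236957$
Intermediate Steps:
$W = -210$
$d = 237167$ ($d = - 1993 \left(-1331 + 1212\right) = \left(-1993\right) \left(-119\right) = 237167$)
$d + W = 237167 - 210 = 236957$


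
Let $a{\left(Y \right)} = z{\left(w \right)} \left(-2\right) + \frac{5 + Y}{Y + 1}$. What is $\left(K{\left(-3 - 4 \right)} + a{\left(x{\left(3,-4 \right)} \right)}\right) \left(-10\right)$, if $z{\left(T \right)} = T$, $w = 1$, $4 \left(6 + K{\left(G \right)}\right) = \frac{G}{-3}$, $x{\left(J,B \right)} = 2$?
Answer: $\frac{305}{6} \approx 50.833$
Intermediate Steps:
$K{\left(G \right)} = -6 - \frac{G}{12}$ ($K{\left(G \right)} = -6 + \frac{G \frac{1}{-3}}{4} = -6 + \frac{G \left(- \frac{1}{3}\right)}{4} = -6 + \frac{\left(- \frac{1}{3}\right) G}{4} = -6 - \frac{G}{12}$)
$a{\left(Y \right)} = -2 + \frac{5 + Y}{1 + Y}$ ($a{\left(Y \right)} = 1 \left(-2\right) + \frac{5 + Y}{Y + 1} = -2 + \frac{5 + Y}{1 + Y}$)
$\left(K{\left(-3 - 4 \right)} + a{\left(x{\left(3,-4 \right)} \right)}\right) \left(-10\right) = \left(\left(-6 - \frac{-3 - 4}{12}\right) + \frac{3 - 2}{1 + 2}\right) \left(-10\right) = \left(\left(-6 - - \frac{7}{12}\right) + \frac{3 - 2}{3}\right) \left(-10\right) = \left(\left(-6 + \frac{7}{12}\right) + \frac{1}{3} \cdot 1\right) \left(-10\right) = \left(- \frac{65}{12} + \frac{1}{3}\right) \left(-10\right) = \left(- \frac{61}{12}\right) \left(-10\right) = \frac{305}{6}$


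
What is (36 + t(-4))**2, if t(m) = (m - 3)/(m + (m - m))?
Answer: 22801/16 ≈ 1425.1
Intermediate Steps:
t(m) = (-3 + m)/m (t(m) = (-3 + m)/(m + 0) = (-3 + m)/m)
(36 + t(-4))**2 = (36 + (-3 - 4)/(-4))**2 = (36 - 1/4*(-7))**2 = (36 + 7/4)**2 = (151/4)**2 = 22801/16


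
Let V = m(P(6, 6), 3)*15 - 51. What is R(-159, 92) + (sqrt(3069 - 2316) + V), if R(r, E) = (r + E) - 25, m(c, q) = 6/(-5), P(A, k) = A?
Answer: -161 + sqrt(753) ≈ -133.56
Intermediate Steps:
m(c, q) = -6/5 (m(c, q) = 6*(-1/5) = -6/5)
R(r, E) = -25 + E + r (R(r, E) = (E + r) - 25 = -25 + E + r)
V = -69 (V = -6/5*15 - 51 = -18 - 51 = -69)
R(-159, 92) + (sqrt(3069 - 2316) + V) = (-25 + 92 - 159) + (sqrt(3069 - 2316) - 69) = -92 + (sqrt(753) - 69) = -92 + (-69 + sqrt(753)) = -161 + sqrt(753)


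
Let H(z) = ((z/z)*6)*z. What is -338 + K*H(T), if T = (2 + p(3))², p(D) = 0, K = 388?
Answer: 8974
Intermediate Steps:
T = 4 (T = (2 + 0)² = 2² = 4)
H(z) = 6*z (H(z) = (1*6)*z = 6*z)
-338 + K*H(T) = -338 + 388*(6*4) = -338 + 388*24 = -338 + 9312 = 8974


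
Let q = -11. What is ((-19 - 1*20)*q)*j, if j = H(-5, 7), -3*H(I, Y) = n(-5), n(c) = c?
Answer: 715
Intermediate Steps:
H(I, Y) = 5/3 (H(I, Y) = -⅓*(-5) = 5/3)
j = 5/3 ≈ 1.6667
((-19 - 1*20)*q)*j = ((-19 - 1*20)*(-11))*(5/3) = ((-19 - 20)*(-11))*(5/3) = -39*(-11)*(5/3) = 429*(5/3) = 715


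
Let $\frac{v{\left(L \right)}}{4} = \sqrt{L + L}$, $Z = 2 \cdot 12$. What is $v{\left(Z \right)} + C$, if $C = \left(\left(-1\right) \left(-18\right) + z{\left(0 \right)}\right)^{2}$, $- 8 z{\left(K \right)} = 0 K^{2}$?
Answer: $324 + 16 \sqrt{3} \approx 351.71$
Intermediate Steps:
$z{\left(K \right)} = 0$ ($z{\left(K \right)} = - \frac{0 K^{2}}{8} = \left(- \frac{1}{8}\right) 0 = 0$)
$Z = 24$
$C = 324$ ($C = \left(\left(-1\right) \left(-18\right) + 0\right)^{2} = \left(18 + 0\right)^{2} = 18^{2} = 324$)
$v{\left(L \right)} = 4 \sqrt{2} \sqrt{L}$ ($v{\left(L \right)} = 4 \sqrt{L + L} = 4 \sqrt{2 L} = 4 \sqrt{2} \sqrt{L}$)
$v{\left(Z \right)} + C = 4 \sqrt{2} \sqrt{24} + 324 = 4 \sqrt{2} \cdot 2 \sqrt{6} + 324 = 16 \sqrt{3} + 324 = 324 + 16 \sqrt{3}$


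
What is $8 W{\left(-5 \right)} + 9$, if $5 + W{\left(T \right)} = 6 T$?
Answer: $-271$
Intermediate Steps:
$W{\left(T \right)} = -5 + 6 T$
$8 W{\left(-5 \right)} + 9 = 8 \left(-5 + 6 \left(-5\right)\right) + 9 = 8 \left(-5 - 30\right) + 9 = 8 \left(-35\right) + 9 = -280 + 9 = -271$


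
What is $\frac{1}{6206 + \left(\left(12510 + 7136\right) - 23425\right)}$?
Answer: $\frac{1}{2427} \approx 0.00041203$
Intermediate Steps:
$\frac{1}{6206 + \left(\left(12510 + 7136\right) - 23425\right)} = \frac{1}{6206 + \left(19646 - 23425\right)} = \frac{1}{6206 - 3779} = \frac{1}{2427}$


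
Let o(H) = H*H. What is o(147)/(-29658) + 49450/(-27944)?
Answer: -172535833/69063596 ≈ -2.4982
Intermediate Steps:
o(H) = H²
o(147)/(-29658) + 49450/(-27944) = 147²/(-29658) + 49450/(-27944) = 21609*(-1/29658) + 49450*(-1/27944) = -7203/9886 - 24725/13972 = -172535833/69063596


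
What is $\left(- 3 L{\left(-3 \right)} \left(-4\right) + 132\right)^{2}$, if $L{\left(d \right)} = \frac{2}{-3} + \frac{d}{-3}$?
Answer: $18496$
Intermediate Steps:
$L{\left(d \right)} = - \frac{2}{3} - \frac{d}{3}$ ($L{\left(d \right)} = 2 \left(- \frac{1}{3}\right) + d \left(- \frac{1}{3}\right) = - \frac{2}{3} - \frac{d}{3}$)
$\left(- 3 L{\left(-3 \right)} \left(-4\right) + 132\right)^{2} = \left(- 3 \left(- \frac{2}{3} - -1\right) \left(-4\right) + 132\right)^{2} = \left(- 3 \left(- \frac{2}{3} + 1\right) \left(-4\right) + 132\right)^{2} = \left(\left(-3\right) \frac{1}{3} \left(-4\right) + 132\right)^{2} = \left(\left(-1\right) \left(-4\right) + 132\right)^{2} = \left(4 + 132\right)^{2} = 136^{2} = 18496$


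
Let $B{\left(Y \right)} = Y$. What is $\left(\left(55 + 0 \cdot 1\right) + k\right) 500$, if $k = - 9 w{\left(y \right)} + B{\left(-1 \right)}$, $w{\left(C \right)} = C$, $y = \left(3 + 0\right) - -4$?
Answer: $-4500$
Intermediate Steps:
$y = 7$ ($y = 3 + 4 = 7$)
$k = -64$ ($k = \left(-9\right) 7 - 1 = -63 - 1 = -64$)
$\left(\left(55 + 0 \cdot 1\right) + k\right) 500 = \left(\left(55 + 0 \cdot 1\right) - 64\right) 500 = \left(\left(55 + 0\right) - 64\right) 500 = \left(55 - 64\right) 500 = \left(-9\right) 500 = -4500$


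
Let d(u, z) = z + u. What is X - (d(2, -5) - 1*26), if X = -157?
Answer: -128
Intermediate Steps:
d(u, z) = u + z
X - (d(2, -5) - 1*26) = -157 - ((2 - 5) - 1*26) = -157 - (-3 - 26) = -157 - 1*(-29) = -157 + 29 = -128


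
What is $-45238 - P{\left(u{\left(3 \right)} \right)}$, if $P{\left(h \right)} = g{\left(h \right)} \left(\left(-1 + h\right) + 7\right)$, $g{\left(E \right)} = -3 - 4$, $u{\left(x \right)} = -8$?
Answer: $-45252$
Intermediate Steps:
$g{\left(E \right)} = -7$
$P{\left(h \right)} = -42 - 7 h$ ($P{\left(h \right)} = - 7 \left(\left(-1 + h\right) + 7\right) = - 7 \left(6 + h\right) = -42 - 7 h$)
$-45238 - P{\left(u{\left(3 \right)} \right)} = -45238 - \left(-42 - -56\right) = -45238 - \left(-42 + 56\right) = -45238 - 14 = -45252$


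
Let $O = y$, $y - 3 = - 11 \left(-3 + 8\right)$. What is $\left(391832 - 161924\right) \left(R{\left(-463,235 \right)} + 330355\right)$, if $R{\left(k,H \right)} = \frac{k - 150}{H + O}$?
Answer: $\frac{4632979719872}{61} \approx 7.595 \cdot 10^{10}$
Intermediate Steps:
$y = -52$ ($y = 3 - 11 \left(-3 + 8\right) = 3 - 55 = -52$)
$O = -52$
$R{\left(k,H \right)} = \frac{-150 + k}{-52 + H}$ ($R{\left(k,H \right)} = \frac{k - 150}{H - 52} = \frac{-150 + k}{-52 + H}$)
$\left(391832 - 161924\right) \left(R{\left(-463,235 \right)} + 330355\right) = \left(391832 - 161924\right) \left(\frac{-150 - 463}{-52 + 235} + 330355\right) = 229908 \left(\frac{1}{183} \left(-613\right) + 330355\right) = 229908 \left(- \frac{613}{183} + 330355\right) = 229908 \cdot \frac{60454352}{183} = \frac{4632979719872}{61}$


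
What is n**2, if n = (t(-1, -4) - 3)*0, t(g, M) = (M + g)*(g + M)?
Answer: 0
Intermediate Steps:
t(g, M) = (M + g)**2 (t(g, M) = (M + g)*(M + g) = (M + g)**2)
n = 0 (n = ((-4 - 1)**2 - 3)*0 = ((-5)**2 - 3)*0 = (25 - 3)*0 = 22*0 = 0)
n**2 = 0**2 = 0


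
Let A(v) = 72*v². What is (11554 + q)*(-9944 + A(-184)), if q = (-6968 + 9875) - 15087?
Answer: -1519732688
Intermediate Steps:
q = -12180 (q = 2907 - 15087 = -12180)
(11554 + q)*(-9944 + A(-184)) = (11554 - 12180)*(-9944 + 72*(-184)²) = -626*(-9944 + 72*33856) = -626*(-9944 + 2437632) = -626*2427688 = -1519732688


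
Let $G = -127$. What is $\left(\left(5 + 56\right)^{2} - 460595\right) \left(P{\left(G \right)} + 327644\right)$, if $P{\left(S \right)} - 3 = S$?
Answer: $-149635372480$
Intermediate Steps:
$P{\left(S \right)} = 3 + S$
$\left(\left(5 + 56\right)^{2} - 460595\right) \left(P{\left(G \right)} + 327644\right) = \left(\left(5 + 56\right)^{2} - 460595\right) \left(\left(3 - 127\right) + 327644\right) = \left(61^{2} - 460595\right) \left(-124 + 327644\right) = \left(3721 - 460595\right) 327520 = \left(-456874\right) 327520 = -149635372480$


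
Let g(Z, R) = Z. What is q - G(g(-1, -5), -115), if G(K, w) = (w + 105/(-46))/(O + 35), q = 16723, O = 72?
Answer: 82316001/4922 ≈ 16724.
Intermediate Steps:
G(K, w) = -105/4922 + w/107 (G(K, w) = (w + 105/(-46))/(72 + 35) = (w + 105*(-1/46))/107 = (w - 105/46)*(1/107) = (-105/46 + w)*(1/107) = -105/4922 + w/107)
q - G(g(-1, -5), -115) = 16723 - (-105/4922 + (1/107)*(-115)) = 16723 - (-105/4922 - 115/107) = 16723 - 1*(-5395/4922) = 16723 + 5395/4922 = 82316001/4922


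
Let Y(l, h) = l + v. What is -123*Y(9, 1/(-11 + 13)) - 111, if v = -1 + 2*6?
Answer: -2571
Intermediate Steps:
v = 11 (v = -1 + 12 = 11)
Y(l, h) = 11 + l (Y(l, h) = l + 11 = 11 + l)
-123*Y(9, 1/(-11 + 13)) - 111 = -123*(11 + 9) - 111 = -123*20 - 111 = -2460 - 111 = -2571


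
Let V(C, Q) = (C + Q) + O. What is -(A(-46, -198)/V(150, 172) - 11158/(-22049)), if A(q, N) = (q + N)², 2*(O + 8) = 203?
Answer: -2634690826/18322719 ≈ -143.79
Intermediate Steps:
O = 187/2 (O = -8 + (½)*203 = -8 + 203/2 = 187/2 ≈ 93.500)
A(q, N) = (N + q)²
V(C, Q) = 187/2 + C + Q (V(C, Q) = (C + Q) + 187/2 = 187/2 + C + Q)
-(A(-46, -198)/V(150, 172) - 11158/(-22049)) = -((-198 - 46)²/(187/2 + 150 + 172) - 11158/(-22049)) = -((-244)²/(831/2) - 11158*(-1/22049)) = -(59536*(2/831) + 11158/22049) = -(119072/831 + 11158/22049) = -1*2634690826/18322719 = -2634690826/18322719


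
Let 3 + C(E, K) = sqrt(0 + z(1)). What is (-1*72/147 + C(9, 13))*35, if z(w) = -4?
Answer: -855/7 + 70*I ≈ -122.14 + 70.0*I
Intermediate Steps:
C(E, K) = -3 + 2*I (C(E, K) = -3 + sqrt(0 - 4) = -3 + sqrt(-4) = -3 + 2*I)
(-1*72/147 + C(9, 13))*35 = (-1*72/147 + (-3 + 2*I))*35 = (-72*1/147 + (-3 + 2*I))*35 = (-24/49 + (-3 + 2*I))*35 = (-171/49 + 2*I)*35 = -855/7 + 70*I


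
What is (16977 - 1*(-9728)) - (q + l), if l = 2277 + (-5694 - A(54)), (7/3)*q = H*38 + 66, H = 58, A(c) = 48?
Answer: 204380/7 ≈ 29197.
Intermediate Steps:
q = 6810/7 (q = 3*(58*38 + 66)/7 = 3*(2204 + 66)/7 = (3/7)*2270 = 6810/7 ≈ 972.86)
l = -3465 (l = 2277 + (-5694 - 1*48) = 2277 + (-5694 - 48) = 2277 - 5742 = -3465)
(16977 - 1*(-9728)) - (q + l) = (16977 - 1*(-9728)) - (6810/7 - 3465) = (16977 + 9728) - 1*(-17445/7) = 26705 + 17445/7 = 204380/7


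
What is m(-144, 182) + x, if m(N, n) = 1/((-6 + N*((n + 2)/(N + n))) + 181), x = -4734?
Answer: -46975501/9923 ≈ -4734.0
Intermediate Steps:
m(N, n) = 1/(175 + N*(2 + n)/(N + n)) (m(N, n) = 1/((-6 + N*((2 + n)/(N + n))) + 181) = 1/((-6 + N*(2 + n)/(N + n)) + 181) = 1/(175 + N*(2 + n)/(N + n)))
m(-144, 182) + x = (-144 + 182)/(175*182 + 177*(-144) - 144*182) - 4734 = 38/(31850 - 25488 - 26208) - 4734 = 38/(-19846) - 4734 = -1/19846*38 - 4734 = -19/9923 - 4734 = -46975501/9923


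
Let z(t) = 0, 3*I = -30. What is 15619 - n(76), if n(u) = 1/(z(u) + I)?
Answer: 156191/10 ≈ 15619.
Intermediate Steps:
I = -10 (I = (⅓)*(-30) = -10)
n(u) = -⅒ (n(u) = 1/(0 - 10) = 1/(-10) = -⅒)
15619 - n(76) = 15619 - 1*(-⅒) = 15619 + ⅒ = 156191/10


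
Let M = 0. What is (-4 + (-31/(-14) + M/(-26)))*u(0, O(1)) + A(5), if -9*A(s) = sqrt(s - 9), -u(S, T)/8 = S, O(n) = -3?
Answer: -2*I/9 ≈ -0.22222*I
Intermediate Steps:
u(S, T) = -8*S
A(s) = -sqrt(-9 + s)/9 (A(s) = -sqrt(s - 9)/9 = -sqrt(-9 + s)/9)
(-4 + (-31/(-14) + M/(-26)))*u(0, O(1)) + A(5) = (-4 + (-31/(-14) + 0/(-26)))*(-8*0) - sqrt(-9 + 5)/9 = (-4 + (-31*(-1/14) + 0*(-1/26)))*0 - 2*I/9 = (-4 + (31/14 + 0))*0 - 2*I/9 = (-4 + 31/14)*0 - 2*I/9 = -25/14*0 - 2*I/9 = 0 - 2*I/9 = -2*I/9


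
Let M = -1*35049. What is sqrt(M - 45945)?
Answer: I*sqrt(80994) ≈ 284.59*I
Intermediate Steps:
M = -35049
sqrt(M - 45945) = sqrt(-35049 - 45945) = sqrt(-80994) = I*sqrt(80994)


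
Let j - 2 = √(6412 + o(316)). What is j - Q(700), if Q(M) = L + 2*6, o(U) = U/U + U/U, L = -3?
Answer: -7 + √6414 ≈ 73.087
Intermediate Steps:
o(U) = 2 (o(U) = 1 + 1 = 2)
Q(M) = 9 (Q(M) = -3 + 2*6 = -3 + 12 = 9)
j = 2 + √6414 (j = 2 + √(6412 + 2) = 2 + √6414 ≈ 82.087)
j - Q(700) = (2 + √6414) - 1*9 = (2 + √6414) - 9 = -7 + √6414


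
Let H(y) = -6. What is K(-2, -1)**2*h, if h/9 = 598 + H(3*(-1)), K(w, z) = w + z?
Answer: 47952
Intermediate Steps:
h = 5328 (h = 9*(598 - 6) = 9*592 = 5328)
K(-2, -1)**2*h = (-2 - 1)**2*5328 = (-3)**2*5328 = 9*5328 = 47952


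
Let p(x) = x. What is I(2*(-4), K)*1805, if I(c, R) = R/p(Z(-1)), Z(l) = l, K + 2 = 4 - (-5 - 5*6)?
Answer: -66785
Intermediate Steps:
K = 37 (K = -2 + (4 - (-5 - 5*6)) = -2 + (4 - (-5 - 30)) = -2 + (4 - 1*(-35)) = -2 + (4 + 35) = -2 + 39 = 37)
I(c, R) = -R (I(c, R) = R/(-1) = R*(-1) = -R)
I(2*(-4), K)*1805 = -1*37*1805 = -37*1805 = -66785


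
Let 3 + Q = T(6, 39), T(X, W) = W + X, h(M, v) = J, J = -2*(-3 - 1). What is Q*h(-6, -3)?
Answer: 336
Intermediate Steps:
J = 8 (J = -2*(-4) = 8)
h(M, v) = 8
Q = 42 (Q = -3 + (39 + 6) = -3 + 45 = 42)
Q*h(-6, -3) = 42*8 = 336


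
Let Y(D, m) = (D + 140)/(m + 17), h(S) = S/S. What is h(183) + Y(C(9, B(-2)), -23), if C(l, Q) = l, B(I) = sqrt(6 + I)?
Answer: -143/6 ≈ -23.833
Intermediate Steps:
h(S) = 1
Y(D, m) = (140 + D)/(17 + m)
h(183) + Y(C(9, B(-2)), -23) = 1 + (140 + 9)/(17 - 23) = 1 + 149/(-6) = 1 - 1/6*149 = 1 - 149/6 = -143/6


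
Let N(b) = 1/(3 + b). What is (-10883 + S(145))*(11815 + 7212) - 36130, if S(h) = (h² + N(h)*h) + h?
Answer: 28965562527/148 ≈ 1.9571e+8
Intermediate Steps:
S(h) = h + h² + h/(3 + h) (S(h) = (h² + h/(3 + h)) + h = h + h² + h/(3 + h))
(-10883 + S(145))*(11815 + 7212) - 36130 = (-10883 + 145*(1 + (1 + 145)*(3 + 145))/(3 + 145))*(11815 + 7212) - 36130 = (-10883 + 145*(1 + 146*148)/148)*19027 - 36130 = (-10883 + 145*(1/148)*(1 + 21608))*19027 - 36130 = (-10883 + 145*(1/148)*21609)*19027 - 36130 = (-10883 + 3133305/148)*19027 - 36130 = (1522621/148)*19027 - 36130 = 28970909767/148 - 36130 = 28965562527/148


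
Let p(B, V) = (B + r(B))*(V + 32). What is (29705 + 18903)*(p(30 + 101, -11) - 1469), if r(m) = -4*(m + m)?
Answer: -1007449408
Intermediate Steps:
r(m) = -8*m
p(B, V) = -7*B*(32 + V) (p(B, V) = (B - 8*B)*(V + 32) = (-7*B)*(32 + V) = -7*B*(32 + V))
(29705 + 18903)*(p(30 + 101, -11) - 1469) = (29705 + 18903)*(7*(30 + 101)*(-32 - 1*(-11)) - 1469) = 48608*(7*131*(-32 + 11) - 1469) = 48608*(7*131*(-21) - 1469) = 48608*(-19257 - 1469) = 48608*(-20726) = -1007449408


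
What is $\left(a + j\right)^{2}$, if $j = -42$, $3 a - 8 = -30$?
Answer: $\frac{21904}{9} \approx 2433.8$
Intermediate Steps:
$a = - \frac{22}{3}$ ($a = \frac{8}{3} + \frac{1}{3} \left(-30\right) = \frac{8}{3} - 10 = - \frac{22}{3} \approx -7.3333$)
$\left(a + j\right)^{2} = \left(- \frac{22}{3} - 42\right)^{2} = \left(- \frac{148}{3}\right)^{2} = \frac{21904}{9}$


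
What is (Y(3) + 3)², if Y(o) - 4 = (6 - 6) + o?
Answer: 100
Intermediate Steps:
Y(o) = 4 + o (Y(o) = 4 + ((6 - 6) + o) = 4 + (0 + o) = 4 + o)
(Y(3) + 3)² = ((4 + 3) + 3)² = (7 + 3)² = 10² = 100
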